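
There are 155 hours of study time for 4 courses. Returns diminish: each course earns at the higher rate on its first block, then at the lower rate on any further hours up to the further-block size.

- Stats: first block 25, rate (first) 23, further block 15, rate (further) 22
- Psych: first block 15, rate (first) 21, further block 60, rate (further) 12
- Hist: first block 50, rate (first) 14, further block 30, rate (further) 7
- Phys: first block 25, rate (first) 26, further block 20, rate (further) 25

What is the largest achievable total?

3130

Order all 8 blocks by rate: Phys/tier1 26 > Phys/tier2 25 > Stats/tier1 23 > Stats/tier2 22 > Psych/tier1 21 > Hist/tier1 14 > Psych/tier2 12 > Hist/tier2 7.
Phys/tier1 (26): +25 ; 130 left.
Phys tier2 at 25: fill all 20 ; 110 left.
Stats tier1 at 23: fill all 25 ; 85 left.
Stats tier2 at 22: fill all 15 ; 70 left.
Psych/tier1 (21): +15 ; 55 left.
Fill Hist tier1 block (50 at 14) ; 5 left.
Psych/tier2: +5 of 60 at 12; pool empty.
Total = 26×25 + 25×20 + 23×25 + 22×15 + 21×15 + 14×50 + 12×5 = 3130.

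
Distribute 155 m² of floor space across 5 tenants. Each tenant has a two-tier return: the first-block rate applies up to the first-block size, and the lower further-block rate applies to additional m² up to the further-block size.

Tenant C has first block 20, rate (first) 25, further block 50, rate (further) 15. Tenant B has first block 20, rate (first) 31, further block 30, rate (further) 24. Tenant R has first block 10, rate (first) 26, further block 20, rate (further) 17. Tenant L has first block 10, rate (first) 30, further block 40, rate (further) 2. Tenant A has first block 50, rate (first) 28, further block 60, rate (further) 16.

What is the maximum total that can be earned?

4055

Treat each block as its own option and order by rate: Tenant B/tier1 31 > Tenant L/tier1 30 > Tenant A/tier1 28 > Tenant R/tier1 26 > Tenant C/tier1 25 > Tenant B/tier2 24 > Tenant R/tier2 17 > Tenant A/tier2 16 > Tenant C/tier2 15 > Tenant L/tier2 2.
Fill Tenant B tier1 block (20 at 31) ; 135 left.
Tenant L/tier1 (30): +10 ; 125 left.
Tenant A/tier1 (28): +50 ; 75 left.
Fill Tenant R tier1 block (10 at 26) ; 65 left.
Fill Tenant C tier1 block (20 at 25) ; 45 left.
Fill Tenant B tier2 block (30 at 24) ; 15 left.
15 remain; put them into Tenant R tier2 at 17.
Total = 31×20 + 30×10 + 28×50 + 26×10 + 25×20 + 24×30 + 17×15 = 4055.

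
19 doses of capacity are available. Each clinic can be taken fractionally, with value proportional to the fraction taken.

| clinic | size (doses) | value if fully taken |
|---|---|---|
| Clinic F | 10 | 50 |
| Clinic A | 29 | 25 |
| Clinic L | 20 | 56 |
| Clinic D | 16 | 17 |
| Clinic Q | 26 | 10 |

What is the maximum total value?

75.2

Sort by value density: Clinic F 50/10≈5, Clinic L 56/20≈2.8, Clinic D 17/16≈1.06, Clinic A 25/29≈0.862, Clinic Q 10/26≈0.385.
Take all of Clinic F (10 doses, value 50) ; 9 doses left.
Fill the last 9 doses with part of Clinic L: 9/20 of it earns 25.2.
Total value = 75.2.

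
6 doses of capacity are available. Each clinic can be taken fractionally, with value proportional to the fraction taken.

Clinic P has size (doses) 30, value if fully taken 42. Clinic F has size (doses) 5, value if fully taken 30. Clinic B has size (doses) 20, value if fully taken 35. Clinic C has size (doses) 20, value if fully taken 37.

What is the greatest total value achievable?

Rank by value-to-size ratio: Clinic F 30/5≈6, Clinic C 37/20≈1.85, Clinic B 35/20≈1.75, Clinic P 42/30≈1.4.
Clinic F: take in full, 5 doses for value 30 → 1 left.
1 doses left: a 1/20 share of Clinic C gives 37×1/20 = 1.85.
Total value = 31.85.

31.85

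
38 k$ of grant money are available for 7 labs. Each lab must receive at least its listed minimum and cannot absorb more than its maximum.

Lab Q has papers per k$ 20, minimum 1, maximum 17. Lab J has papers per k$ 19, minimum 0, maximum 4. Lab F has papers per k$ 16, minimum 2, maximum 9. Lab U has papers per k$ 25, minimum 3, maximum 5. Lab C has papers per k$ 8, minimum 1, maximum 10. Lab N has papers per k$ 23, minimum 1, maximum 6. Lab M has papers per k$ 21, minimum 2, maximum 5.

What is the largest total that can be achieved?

Meeting every minimum uses 1+0+2+3+1+1+2 = 10 k$, leaving 28.
Highest papers per k$ first: Lab U 25 > Lab N 23 > Lab M 21 > Lab Q 20 > Lab J 19 > Lab F 16 > Lab C 8.
Lab U takes 2 more to reach its cap of 5 ; 26 left.
Lab N: +5 to 6 (cap) ; 21 left.
Lab M: +3 to 5 (cap) ; 18 left.
Give Lab Q 16 more to hit its cap of 17 ; 2 left.
Only 2 left; Lab J takes them to reach 2.
Total = 20×17 + 19×2 + 16×2 + 25×5 + 8×1 + 23×6 + 21×5 = 786.

786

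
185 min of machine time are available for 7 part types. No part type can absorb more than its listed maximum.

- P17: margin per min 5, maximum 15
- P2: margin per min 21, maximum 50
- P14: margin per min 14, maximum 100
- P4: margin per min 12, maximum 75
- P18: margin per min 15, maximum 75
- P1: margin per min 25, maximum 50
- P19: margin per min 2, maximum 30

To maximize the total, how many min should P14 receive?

10

Order the part types by margin per min: P1 25 > P2 21 > P18 15 > P14 14 > P4 12 > P17 5 > P19 2.
P1: +50 to 50 (cap) — 135 left.
P2: +50 to 50 (cap) — 85 left.
Give P18 75 to hit its cap of 75 — 10 left.
Only 10 left; P14 takes them to reach 10.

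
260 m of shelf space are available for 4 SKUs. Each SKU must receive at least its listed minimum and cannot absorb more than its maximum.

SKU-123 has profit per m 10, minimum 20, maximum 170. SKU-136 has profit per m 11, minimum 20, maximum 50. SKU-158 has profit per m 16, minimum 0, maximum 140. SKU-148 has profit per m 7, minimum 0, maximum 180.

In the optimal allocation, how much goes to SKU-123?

70

Meeting every minimum uses 20+20+0+0 = 40 m, leaving 220.
Order the SKUs by profit per m: SKU-158 16 > SKU-136 11 > SKU-123 10 > SKU-148 7.
Give SKU-158 140 more to hit its cap of 140 → 80 left.
Give SKU-136 30 more to hit its cap of 50 → 50 left.
SKU-123: +50 (room for 150) → 70. Pool exhausted.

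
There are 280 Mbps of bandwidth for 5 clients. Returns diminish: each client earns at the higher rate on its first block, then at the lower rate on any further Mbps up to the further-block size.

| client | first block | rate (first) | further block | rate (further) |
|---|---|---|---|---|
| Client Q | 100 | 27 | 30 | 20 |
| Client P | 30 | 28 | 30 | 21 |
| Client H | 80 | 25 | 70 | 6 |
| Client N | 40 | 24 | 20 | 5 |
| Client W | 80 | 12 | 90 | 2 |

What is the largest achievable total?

7130

Treat each block as its own option and order by rate: Client P/T1 28 > Client Q/T1 27 > Client H/T1 25 > Client N/T1 24 > Client P/T2 21 > Client Q/T2 20 > Client W/T1 12 > Client H/T2 6 > Client N/T2 5 > Client W/T2 2.
Client P T1 at 28: fill all 30 → 250 left.
Client Q T1 at 27: fill all 100 → 150 left.
Client H T1 at 25: fill all 80 → 70 left.
Client N/T1 (24): +40 → 30 left.
Fill Client P T2 block (30 at 21) → 0 left.
Total = 28×30 + 27×100 + 25×80 + 24×40 + 21×30 = 7130.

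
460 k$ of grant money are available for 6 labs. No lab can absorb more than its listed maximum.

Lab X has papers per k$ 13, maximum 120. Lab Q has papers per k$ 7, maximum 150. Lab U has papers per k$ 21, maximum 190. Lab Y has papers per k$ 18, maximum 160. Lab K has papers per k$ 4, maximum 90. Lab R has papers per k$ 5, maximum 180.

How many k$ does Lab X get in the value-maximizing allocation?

110

Rank by papers per k$: Lab U 21 > Lab Y 18 > Lab X 13 > Lab Q 7 > Lab R 5 > Lab K 4.
Lab U: +190 to 190 (cap) → 270 left.
Give Lab Y 160 to hit its cap of 160 → 110 left.
Lab X: +110 (room for 120) → 110. Pool exhausted.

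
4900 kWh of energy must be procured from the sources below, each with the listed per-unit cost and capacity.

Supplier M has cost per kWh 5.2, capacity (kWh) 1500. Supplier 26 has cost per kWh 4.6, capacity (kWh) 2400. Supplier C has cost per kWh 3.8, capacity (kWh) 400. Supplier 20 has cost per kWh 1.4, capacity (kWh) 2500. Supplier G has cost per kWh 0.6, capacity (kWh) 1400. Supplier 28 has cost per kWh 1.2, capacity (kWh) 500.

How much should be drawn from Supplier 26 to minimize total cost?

100

Cheapest first:
Take 1400 from Supplier G at 0.6 ; need 3500 more.
Supplier 28 at 1.2: take all 500 kWh ; 3000 still needed.
Take 2500 from Supplier 20 at 1.4 ; need 500 more.
Supplier C at 3.8: take all 400 kWh ; 100 still needed.
Take 100 from Supplier 26 at 4.6 to finish.
Supplier M: unused.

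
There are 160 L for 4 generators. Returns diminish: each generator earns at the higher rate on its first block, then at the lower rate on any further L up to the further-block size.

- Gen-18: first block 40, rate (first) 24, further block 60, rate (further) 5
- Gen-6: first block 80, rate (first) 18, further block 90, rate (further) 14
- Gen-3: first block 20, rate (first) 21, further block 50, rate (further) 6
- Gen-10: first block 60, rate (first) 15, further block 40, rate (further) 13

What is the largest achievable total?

3120

Rank every tier by rate: Gen-18/first 24 > Gen-3/first 21 > Gen-6/first 18 > Gen-10/first 15 > Gen-6/second 14 > Gen-10/second 13 > Gen-3/second 6 > Gen-18/second 5.
Gen-18 first at 24: fill all 40 → 120 left.
Fill Gen-3 first block (20 at 21) → 100 left.
Fill Gen-6 first block (80 at 18) → 20 left.
Gen-10 first at 15: only 20 left, fill 20.
Total = 24×40 + 21×20 + 18×80 + 15×20 = 3120.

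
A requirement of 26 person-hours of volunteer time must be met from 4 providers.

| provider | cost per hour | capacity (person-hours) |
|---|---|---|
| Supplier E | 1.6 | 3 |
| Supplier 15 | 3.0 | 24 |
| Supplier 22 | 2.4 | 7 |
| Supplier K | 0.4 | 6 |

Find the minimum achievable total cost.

Cheapest first:
Supplier K (0.4): use full 6 ; 20 person-hours to go.
Supplier E (1.6): use full 3 ; 17 person-hours to go.
Supplier 22 (2.4): use full 7 ; 10 person-hours to go.
Supplier 15 at 3.0: take 10 of its 24 ; requirement met.
Cost = 6×0.4 + 3×1.6 + 7×2.4 + 10×3.0 = 54.

54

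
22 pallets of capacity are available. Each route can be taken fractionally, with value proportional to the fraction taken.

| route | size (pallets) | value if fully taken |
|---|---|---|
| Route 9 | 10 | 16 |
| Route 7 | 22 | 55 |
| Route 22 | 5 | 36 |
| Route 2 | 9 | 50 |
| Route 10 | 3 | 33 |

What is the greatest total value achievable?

131.5

Best value per unit of size first: Route 10 33/3≈11, Route 22 36/5≈7.2, Route 2 50/9≈5.56, Route 7 55/22≈2.5, Route 9 16/10≈1.6.
All 3 pallets of Route 10 fit (value 33) → 19 remain.
Take all of Route 22 (5 pallets, value 36) → 14 pallets left.
Route 2: take in full, 9 pallets for value 50 → 5 left.
Only 5 pallets remain; take 5/22 of Route 7 for value 55×5/22 = 12.5.
Total value = 131.5.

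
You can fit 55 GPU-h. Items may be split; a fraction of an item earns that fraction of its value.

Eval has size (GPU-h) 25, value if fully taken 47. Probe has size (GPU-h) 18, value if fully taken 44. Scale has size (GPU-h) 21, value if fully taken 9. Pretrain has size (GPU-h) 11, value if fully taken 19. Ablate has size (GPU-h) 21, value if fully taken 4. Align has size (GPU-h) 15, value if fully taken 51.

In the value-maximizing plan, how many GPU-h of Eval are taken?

Sort by value density: Align 51/15≈3.4, Probe 44/18≈2.44, Eval 47/25≈1.88, Pretrain 19/11≈1.73, Scale 9/21≈0.429, Ablate 4/21≈0.19.
All 15 GPU-h of Align fit (value 51) — 40 remain.
All 18 GPU-h of Probe fit (value 44) — 22 remain.
Only 22 GPU-h remain; take 22/25 of Eval for value 47×22/25 = 41.36.

22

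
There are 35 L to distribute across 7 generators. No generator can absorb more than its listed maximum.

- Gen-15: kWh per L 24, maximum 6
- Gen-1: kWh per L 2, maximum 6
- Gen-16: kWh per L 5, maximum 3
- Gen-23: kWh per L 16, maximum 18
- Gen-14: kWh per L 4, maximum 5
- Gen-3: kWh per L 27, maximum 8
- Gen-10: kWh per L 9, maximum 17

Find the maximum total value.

675

Highest kWh per L first: Gen-3 27 > Gen-15 24 > Gen-23 16 > Gen-10 9 > Gen-16 5 > Gen-14 4 > Gen-1 2.
Give Gen-3 8 to hit its cap of 8 — 27 left.
Gen-15: +6 to 6 (cap) — 21 left.
Gen-23 takes 18 to reach its cap of 18 — 3 left.
Gen-10 has room for 17 but only 3 remain, so it gets 3.
Total = 24×6 + 16×18 + 27×8 + 9×3 = 675.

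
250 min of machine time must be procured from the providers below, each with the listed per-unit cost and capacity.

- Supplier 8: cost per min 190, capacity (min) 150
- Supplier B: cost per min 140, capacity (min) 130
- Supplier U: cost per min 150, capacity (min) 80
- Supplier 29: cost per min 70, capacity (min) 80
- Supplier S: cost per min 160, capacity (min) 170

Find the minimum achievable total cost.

Use providers in increasing cost order.
Supplier 29 at 70: take all 80 min — 170 still needed.
Take 130 from Supplier B at 140 — need 40 more.
Supplier U (150): take the remaining 40 — done.
Supplier S, Supplier 8: unused.
Cost = 80×70 + 130×140 + 40×150 = 29800.

29800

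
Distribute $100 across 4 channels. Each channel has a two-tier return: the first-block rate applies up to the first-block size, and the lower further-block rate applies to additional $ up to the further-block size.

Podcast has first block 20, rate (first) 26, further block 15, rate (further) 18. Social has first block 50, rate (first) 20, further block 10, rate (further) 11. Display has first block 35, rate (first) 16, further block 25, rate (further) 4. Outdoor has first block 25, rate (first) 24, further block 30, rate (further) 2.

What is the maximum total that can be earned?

Treat each block as its own option and order by rate: Podcast/first 26 > Outdoor/first 24 > Social/first 20 > Podcast/second 18 > Display/first 16 > Social/second 11 > Display/second 4 > Outdoor/second 2.
Podcast/first (26): +20 → 80 left.
Outdoor/first (24): +25 → 55 left.
Social first at 20: fill all 50 → 5 left.
5 remain; put them into Podcast second at 18.
Total = 26×20 + 24×25 + 20×50 + 18×5 = 2210.

2210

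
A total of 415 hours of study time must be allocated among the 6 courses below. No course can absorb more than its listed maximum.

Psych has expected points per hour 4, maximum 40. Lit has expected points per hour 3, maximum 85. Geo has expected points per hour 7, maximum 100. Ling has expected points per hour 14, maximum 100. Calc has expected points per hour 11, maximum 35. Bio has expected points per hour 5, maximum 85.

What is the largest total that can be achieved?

Highest expected points per hour first: Ling 14 > Calc 11 > Geo 7 > Bio 5 > Psych 4 > Lit 3.
Ling: +100 to 100 (cap) ; 315 left.
Calc: +35 to 35 (cap) ; 280 left.
Geo takes 100 to reach its cap of 100 ; 180 left.
Bio: +85 to 85 (cap) ; 95 left.
Psych: +40 to 40 (cap) ; 55 left.
Lit has room for 85 but only 55 remain, so it gets 55.
Total = 4×40 + 3×55 + 7×100 + 14×100 + 11×35 + 5×85 = 3235.

3235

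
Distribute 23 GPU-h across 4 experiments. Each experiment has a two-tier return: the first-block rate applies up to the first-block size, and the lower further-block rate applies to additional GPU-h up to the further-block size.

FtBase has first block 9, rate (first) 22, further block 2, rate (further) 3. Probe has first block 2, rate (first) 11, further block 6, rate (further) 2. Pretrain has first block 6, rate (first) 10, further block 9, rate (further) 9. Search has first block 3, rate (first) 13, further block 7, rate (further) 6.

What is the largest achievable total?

Rank every tier by rate: FtBase/T1 22 > Search/T1 13 > Probe/T1 11 > Pretrain/T1 10 > Pretrain/T2 9 > Search/T2 6 > FtBase/T2 3 > Probe/T2 2.
FtBase/T1 (22): +9 — 14 left.
Fill Search T1 block (3 at 13) — 11 left.
Probe/T1 (11): +2 — 9 left.
Pretrain/T1 (10): +6 — 3 left.
3 remain; put them into Pretrain T2 at 9.
Total = 22×9 + 13×3 + 11×2 + 10×6 + 9×3 = 346.

346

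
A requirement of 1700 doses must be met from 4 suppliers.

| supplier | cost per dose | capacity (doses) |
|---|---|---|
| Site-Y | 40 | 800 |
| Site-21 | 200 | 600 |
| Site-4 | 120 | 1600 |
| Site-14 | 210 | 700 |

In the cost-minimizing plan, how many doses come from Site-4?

900

Use suppliers in increasing cost order.
Site-Y (40): use full 800 — 900 doses to go.
Site-4 at 120: take 900 of its 1600 — requirement met.
Site-21, Site-14: unused.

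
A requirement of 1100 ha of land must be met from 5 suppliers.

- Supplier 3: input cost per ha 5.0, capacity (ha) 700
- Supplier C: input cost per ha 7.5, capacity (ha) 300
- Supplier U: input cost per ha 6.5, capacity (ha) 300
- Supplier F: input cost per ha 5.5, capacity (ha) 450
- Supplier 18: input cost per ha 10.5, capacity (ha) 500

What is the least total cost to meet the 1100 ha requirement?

Cheapest first:
Supplier 3 at 5.0: take all 700 ha ; 400 still needed.
Supplier F at 5.5: take 400 of its 450 ; requirement met.
Supplier U, Supplier C, Supplier 18: unused.
Cost = 700×5.0 + 400×5.5 = 5700.

5700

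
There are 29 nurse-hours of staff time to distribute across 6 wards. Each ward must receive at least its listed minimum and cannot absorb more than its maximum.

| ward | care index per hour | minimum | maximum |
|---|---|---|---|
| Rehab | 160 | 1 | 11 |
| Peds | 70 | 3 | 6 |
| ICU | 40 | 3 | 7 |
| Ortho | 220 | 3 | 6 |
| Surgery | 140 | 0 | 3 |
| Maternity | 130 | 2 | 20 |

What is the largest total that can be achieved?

Meeting every minimum uses 1+3+3+3+0+2 = 12 nurse-hours, leaving 17.
Rank by care index per hour: Ortho 220 > Rehab 160 > Surgery 140 > Maternity 130 > Peds 70 > ICU 40.
Give Ortho 3 more to hit its cap of 6 — 14 left.
Rehab takes 10 more to reach its cap of 11 — 4 left.
Surgery takes 3 more to reach its cap of 3 — 1 left.
Maternity has room for 18 more but only 1 remain, so it gets 3.
Total = 160×11 + 70×3 + 40×3 + 220×6 + 140×3 + 130×3 = 4220.

4220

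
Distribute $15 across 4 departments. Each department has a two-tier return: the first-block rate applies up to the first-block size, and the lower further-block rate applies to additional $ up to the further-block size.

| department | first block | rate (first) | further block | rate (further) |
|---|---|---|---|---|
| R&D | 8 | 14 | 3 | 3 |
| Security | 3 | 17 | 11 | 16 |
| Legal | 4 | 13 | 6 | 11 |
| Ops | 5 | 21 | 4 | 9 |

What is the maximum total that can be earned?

268

Rank every tier by rate: Ops/first 21 > Security/first 17 > Security/second 16 > R&D/first 14 > Legal/first 13 > Legal/second 11 > Ops/second 9 > R&D/second 3.
Fill Ops first block (5 at 21) — 10 left.
Security/first (17): +3 — 7 left.
7 remain; put them into Security second at 16.
Total = 21×5 + 17×3 + 16×7 = 268.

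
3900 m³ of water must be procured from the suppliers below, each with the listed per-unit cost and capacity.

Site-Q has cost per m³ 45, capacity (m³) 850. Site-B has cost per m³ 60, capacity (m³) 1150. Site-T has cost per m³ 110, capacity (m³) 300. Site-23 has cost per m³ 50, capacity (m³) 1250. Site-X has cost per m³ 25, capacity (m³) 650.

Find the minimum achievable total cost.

186000

Use suppliers in increasing cost order.
Take 650 from Site-X at 25 — need 3250 more.
Site-Q (45): use full 850 — 2400 m³ to go.
Site-23 (50): use full 1250 — 1150 m³ to go.
Site-B (60): use full 1150 — 0 m³ to go.
Site-T: unused.
Cost = 650×25 + 850×45 + 1250×50 + 1150×60 = 186000.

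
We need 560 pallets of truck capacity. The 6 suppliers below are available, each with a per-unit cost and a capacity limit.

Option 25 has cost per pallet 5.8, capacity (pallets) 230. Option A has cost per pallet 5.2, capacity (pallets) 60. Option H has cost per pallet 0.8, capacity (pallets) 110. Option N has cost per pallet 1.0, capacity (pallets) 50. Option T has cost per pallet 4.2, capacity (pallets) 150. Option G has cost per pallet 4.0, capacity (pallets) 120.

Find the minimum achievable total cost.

Cheapest first:
Option H at 0.8: take all 110 pallets — 450 still needed.
Option N at 1.0: take all 50 pallets — 400 still needed.
Take 120 from Option G at 4.0 — need 280 more.
Option T at 4.2: take all 150 pallets — 130 still needed.
Option A at 5.2: take all 60 pallets — 70 still needed.
Option 25 (5.8): take the remaining 70 — done.
Cost = 110×0.8 + 50×1.0 + 120×4.0 + 150×4.2 + 60×5.2 + 70×5.8 = 1966.

1966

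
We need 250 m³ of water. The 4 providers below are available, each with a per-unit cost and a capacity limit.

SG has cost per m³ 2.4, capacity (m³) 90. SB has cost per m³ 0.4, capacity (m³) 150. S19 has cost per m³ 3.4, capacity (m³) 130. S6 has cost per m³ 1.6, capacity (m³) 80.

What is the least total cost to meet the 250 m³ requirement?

236

Use providers in increasing cost order.
SB (0.4): use full 150 ; 100 m³ to go.
S6 at 1.6: take all 80 m³ ; 20 still needed.
SG at 2.4: take 20 of its 90 ; requirement met.
S19: unused.
Cost = 150×0.4 + 80×1.6 + 20×2.4 = 236.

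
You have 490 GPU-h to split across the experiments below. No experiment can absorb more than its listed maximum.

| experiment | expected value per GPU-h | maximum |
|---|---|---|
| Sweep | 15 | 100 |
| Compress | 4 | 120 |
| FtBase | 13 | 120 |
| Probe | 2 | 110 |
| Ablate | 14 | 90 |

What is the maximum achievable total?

4920

Order the experiments by expected value per GPU-h: Sweep 15 > Ablate 14 > FtBase 13 > Compress 4 > Probe 2.
Sweep takes 100 to reach its cap of 100 ; 390 left.
Ablate takes 90 to reach its cap of 90 ; 300 left.
FtBase: +120 to 120 (cap) ; 180 left.
Compress takes 120 to reach its cap of 120 ; 60 left.
Only 60 left; Probe takes them to reach 60.
Total = 15×100 + 4×120 + 13×120 + 2×60 + 14×90 = 4920.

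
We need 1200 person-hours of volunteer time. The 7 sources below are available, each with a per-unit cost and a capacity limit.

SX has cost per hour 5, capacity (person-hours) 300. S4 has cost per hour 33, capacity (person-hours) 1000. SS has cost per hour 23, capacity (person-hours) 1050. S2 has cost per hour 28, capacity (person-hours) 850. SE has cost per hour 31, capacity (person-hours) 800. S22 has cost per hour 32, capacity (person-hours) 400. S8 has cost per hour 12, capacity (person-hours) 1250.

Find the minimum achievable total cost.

Cheapest first:
SX at 5: take all 300 person-hours — 900 still needed.
S8 at 12: take 900 of its 1250 — requirement met.
SS, S2, SE, S22, S4: unused.
Cost = 300×5 + 900×12 = 12300.

12300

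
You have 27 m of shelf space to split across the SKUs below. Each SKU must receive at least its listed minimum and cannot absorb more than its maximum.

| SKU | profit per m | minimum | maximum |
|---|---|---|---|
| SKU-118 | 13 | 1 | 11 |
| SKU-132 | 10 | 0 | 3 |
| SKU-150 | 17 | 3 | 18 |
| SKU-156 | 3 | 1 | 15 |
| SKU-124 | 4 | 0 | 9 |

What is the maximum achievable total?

413

Meeting every minimum uses 1+0+3+1+0 = 5 m, leaving 22.
Highest profit per m first: SKU-150 17 > SKU-118 13 > SKU-132 10 > SKU-124 4 > SKU-156 3.
SKU-150 takes 15 more to reach its cap of 18 ; 7 left.
Only 7 left; SKU-118 takes them to reach 8.
Total = 13×8 + 17×18 + 3×1 = 413.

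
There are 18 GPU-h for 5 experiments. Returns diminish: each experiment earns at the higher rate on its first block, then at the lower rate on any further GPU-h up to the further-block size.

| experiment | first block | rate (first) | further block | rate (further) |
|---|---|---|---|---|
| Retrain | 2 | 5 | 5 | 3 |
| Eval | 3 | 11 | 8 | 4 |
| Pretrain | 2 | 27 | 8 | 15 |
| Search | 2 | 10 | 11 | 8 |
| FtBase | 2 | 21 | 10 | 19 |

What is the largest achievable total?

346

Treat each block as its own option and order by rate: Pretrain/T1 27 > FtBase/T1 21 > FtBase/T2 19 > Pretrain/T2 15 > Eval/T1 11 > Search/T1 10 > Search/T2 8 > Retrain/T1 5 > Eval/T2 4 > Retrain/T2 3.
Pretrain/T1 (27): +2 → 16 left.
FtBase/T1 (21): +2 → 14 left.
FtBase/T2 (19): +10 → 4 left.
Pretrain/T2: +4 of 8 at 15; pool empty.
Total = 27×2 + 21×2 + 19×10 + 15×4 = 346.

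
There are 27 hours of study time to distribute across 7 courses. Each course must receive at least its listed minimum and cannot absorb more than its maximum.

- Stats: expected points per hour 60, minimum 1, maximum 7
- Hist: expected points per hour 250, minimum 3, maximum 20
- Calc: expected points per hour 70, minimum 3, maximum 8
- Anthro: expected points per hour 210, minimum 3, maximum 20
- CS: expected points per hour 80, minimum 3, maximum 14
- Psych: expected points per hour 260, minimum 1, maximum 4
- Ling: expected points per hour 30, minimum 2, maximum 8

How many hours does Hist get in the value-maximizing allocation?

Meeting every minimum uses 1+3+3+3+3+1+2 = 16 hours, leaving 11.
Order the courses by expected points per hour: Psych 260 > Hist 250 > Anthro 210 > CS 80 > Calc 70 > Stats 60 > Ling 30.
Psych: +3 to 4 (cap) — 8 left.
Hist: +8 (room for 17) → 11. Pool exhausted.

11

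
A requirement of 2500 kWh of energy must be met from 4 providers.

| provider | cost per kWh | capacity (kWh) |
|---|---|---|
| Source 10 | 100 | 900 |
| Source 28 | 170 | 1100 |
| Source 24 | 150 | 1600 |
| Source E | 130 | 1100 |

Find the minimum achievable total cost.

308000

Fill from the cheapest provider first.
Source 10 at 100: take all 900 kWh — 1600 still needed.
Take 1100 from Source E at 130 — need 500 more.
Source 24 (150): take the remaining 500 — done.
Source 28: unused.
Cost = 900×100 + 1100×130 + 500×150 = 308000.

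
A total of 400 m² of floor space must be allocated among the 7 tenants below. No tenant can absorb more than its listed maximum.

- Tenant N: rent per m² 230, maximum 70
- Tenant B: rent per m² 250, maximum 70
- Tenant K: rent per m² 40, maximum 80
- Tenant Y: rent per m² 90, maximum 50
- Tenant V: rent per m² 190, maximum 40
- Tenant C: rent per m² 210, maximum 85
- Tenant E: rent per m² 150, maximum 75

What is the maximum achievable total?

Highest rent per m² first: Tenant B 250 > Tenant N 230 > Tenant C 210 > Tenant V 190 > Tenant E 150 > Tenant Y 90 > Tenant K 40.
Give Tenant B 70 to hit its cap of 70 ; 330 left.
Tenant N: +70 to 70 (cap) ; 260 left.
Tenant C takes 85 to reach its cap of 85 ; 175 left.
Tenant V: +40 to 40 (cap) ; 135 left.
Tenant E takes 75 to reach its cap of 75 ; 60 left.
Give Tenant Y 50 to hit its cap of 50 ; 10 left.
Tenant K: +10 (room for 80) → 10. Pool exhausted.
Total = 230×70 + 250×70 + 40×10 + 90×50 + 190×40 + 210×85 + 150×75 = 75200.

75200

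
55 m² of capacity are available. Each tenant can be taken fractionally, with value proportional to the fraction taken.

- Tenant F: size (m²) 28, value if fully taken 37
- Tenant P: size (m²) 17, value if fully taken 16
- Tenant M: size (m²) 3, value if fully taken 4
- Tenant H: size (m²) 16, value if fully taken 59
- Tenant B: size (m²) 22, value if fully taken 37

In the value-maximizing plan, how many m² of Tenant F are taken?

14

Rank by value-to-size ratio: Tenant H 59/16≈3.69, Tenant B 37/22≈1.68, Tenant M 4/3≈1.33, Tenant F 37/28≈1.32, Tenant P 16/17≈0.941.
Take all of Tenant H (16 m², value 59) — 39 m² left.
All 22 m² of Tenant B fit (value 37) — 17 remain.
Tenant M: take in full, 3 m² for value 4 — 14 left.
14 m² left: a 14/28 share of Tenant F gives 37×14/28 = 18.5.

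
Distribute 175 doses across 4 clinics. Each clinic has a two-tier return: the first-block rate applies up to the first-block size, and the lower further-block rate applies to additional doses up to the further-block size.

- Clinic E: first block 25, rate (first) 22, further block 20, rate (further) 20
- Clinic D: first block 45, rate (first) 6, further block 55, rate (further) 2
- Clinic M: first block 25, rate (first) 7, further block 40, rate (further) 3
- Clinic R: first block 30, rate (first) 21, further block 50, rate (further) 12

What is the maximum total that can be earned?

2505

Treat each block as its own option and order by rate: Clinic E/tier1 22 > Clinic R/tier1 21 > Clinic E/tier2 20 > Clinic R/tier2 12 > Clinic M/tier1 7 > Clinic D/tier1 6 > Clinic M/tier2 3 > Clinic D/tier2 2.
Fill Clinic E tier1 block (25 at 22) — 150 left.
Fill Clinic R tier1 block (30 at 21) — 120 left.
Clinic E tier2 at 20: fill all 20 — 100 left.
Fill Clinic R tier2 block (50 at 12) — 50 left.
Fill Clinic M tier1 block (25 at 7) — 25 left.
25 remain; put them into Clinic D tier1 at 6.
Total = 22×25 + 21×30 + 20×20 + 12×50 + 7×25 + 6×25 = 2505.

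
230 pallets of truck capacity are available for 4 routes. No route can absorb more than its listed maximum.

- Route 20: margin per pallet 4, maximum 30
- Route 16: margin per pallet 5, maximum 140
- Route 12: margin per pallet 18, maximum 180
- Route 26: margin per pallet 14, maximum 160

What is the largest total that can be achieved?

3940

Rank by margin per pallet: Route 12 18 > Route 26 14 > Route 16 5 > Route 20 4.
Give Route 12 180 to hit its cap of 180 — 50 left.
Route 26 has room for 160 but only 50 remain, so it gets 50.
Total = 18×180 + 14×50 = 3940.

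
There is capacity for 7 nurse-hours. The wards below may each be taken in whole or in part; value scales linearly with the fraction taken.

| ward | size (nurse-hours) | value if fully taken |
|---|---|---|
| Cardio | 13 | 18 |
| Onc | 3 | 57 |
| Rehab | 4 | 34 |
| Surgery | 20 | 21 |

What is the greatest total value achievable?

Best value per unit of size first: Onc 57/3≈19, Rehab 34/4≈8.5, Cardio 18/13≈1.38, Surgery 21/20≈1.05.
Take all of Onc (3 nurse-hours, value 57) — 4 nurse-hours left.
Take all of Rehab (4 nurse-hours, value 34) — 0 nurse-hours left.
Total value = 91.

91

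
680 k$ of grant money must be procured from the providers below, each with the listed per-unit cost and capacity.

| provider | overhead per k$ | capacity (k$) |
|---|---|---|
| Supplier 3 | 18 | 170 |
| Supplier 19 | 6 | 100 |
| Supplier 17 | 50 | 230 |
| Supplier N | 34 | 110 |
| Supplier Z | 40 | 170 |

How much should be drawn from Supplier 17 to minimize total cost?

Use providers in increasing cost order.
Supplier 19 (6): use full 100 — 580 k$ to go.
Supplier 3 (18): use full 170 — 410 k$ to go.
Take 110 from Supplier N at 34 — need 300 more.
Supplier Z (40): use full 170 — 130 k$ to go.
Supplier 17 (50): take the remaining 130 — done.

130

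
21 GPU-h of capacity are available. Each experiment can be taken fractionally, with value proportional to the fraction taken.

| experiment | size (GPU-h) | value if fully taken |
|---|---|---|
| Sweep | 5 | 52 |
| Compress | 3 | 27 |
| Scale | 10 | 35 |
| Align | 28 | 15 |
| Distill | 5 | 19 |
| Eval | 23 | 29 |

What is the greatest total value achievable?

126

Sort by value density: Sweep 52/5≈10.4, Compress 27/3≈9, Distill 19/5≈3.8, Scale 35/10≈3.5, Eval 29/23≈1.26, Align 15/28≈0.536.
All 5 GPU-h of Sweep fit (value 52) ; 16 remain.
Compress: take in full, 3 GPU-h for value 27 ; 13 left.
Take all of Distill (5 GPU-h, value 19) ; 8 GPU-h left.
Only 8 GPU-h remain; take 8/10 of Scale for value 35×8/10 = 28.
Total value = 126.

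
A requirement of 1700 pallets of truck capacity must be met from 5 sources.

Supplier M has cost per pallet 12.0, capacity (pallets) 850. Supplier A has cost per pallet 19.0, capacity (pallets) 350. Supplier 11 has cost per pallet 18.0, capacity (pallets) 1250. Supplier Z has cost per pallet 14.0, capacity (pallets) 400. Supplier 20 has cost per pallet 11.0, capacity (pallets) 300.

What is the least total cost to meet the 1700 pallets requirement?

21800

Fill from the cheapest source first.
Take 300 from Supplier 20 at 11.0 → need 1400 more.
Supplier M at 12.0: take all 850 pallets → 550 still needed.
Supplier Z (14.0): use full 400 → 150 pallets to go.
Supplier 11 at 18.0: take 150 of its 1250 → requirement met.
Supplier A: unused.
Cost = 300×11.0 + 850×12.0 + 400×14.0 + 150×18.0 = 21800.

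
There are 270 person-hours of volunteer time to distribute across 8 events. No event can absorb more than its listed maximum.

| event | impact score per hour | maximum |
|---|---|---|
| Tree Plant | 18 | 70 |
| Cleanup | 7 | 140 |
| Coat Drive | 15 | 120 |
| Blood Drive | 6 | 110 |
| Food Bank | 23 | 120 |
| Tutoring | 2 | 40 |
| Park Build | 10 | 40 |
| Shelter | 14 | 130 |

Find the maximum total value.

5220

Order the events by impact score per hour: Food Bank 23 > Tree Plant 18 > Coat Drive 15 > Shelter 14 > Park Build 10 > Cleanup 7 > Blood Drive 6 > Tutoring 2.
Give Food Bank 120 to hit its cap of 120 ; 150 left.
Give Tree Plant 70 to hit its cap of 70 ; 80 left.
Coat Drive: +80 (room for 120) → 80. Pool exhausted.
Total = 18×70 + 15×80 + 23×120 = 5220.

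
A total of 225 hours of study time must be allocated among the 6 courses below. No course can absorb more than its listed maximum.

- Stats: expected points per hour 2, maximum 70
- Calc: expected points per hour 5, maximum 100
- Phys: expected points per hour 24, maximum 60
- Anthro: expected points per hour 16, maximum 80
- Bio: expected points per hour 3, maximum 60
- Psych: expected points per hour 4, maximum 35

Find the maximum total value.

Rank by expected points per hour: Phys 24 > Anthro 16 > Calc 5 > Psych 4 > Bio 3 > Stats 2.
Give Phys 60 to hit its cap of 60 → 165 left.
Anthro takes 80 to reach its cap of 80 → 85 left.
Calc has room for 100 but only 85 remain, so it gets 85.
Total = 5×85 + 24×60 + 16×80 = 3145.

3145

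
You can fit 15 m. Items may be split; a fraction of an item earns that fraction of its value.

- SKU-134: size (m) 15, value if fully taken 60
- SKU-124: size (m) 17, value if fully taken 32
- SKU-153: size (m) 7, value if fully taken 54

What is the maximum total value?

Sort by value density: SKU-153 54/7≈7.71, SKU-134 60/15≈4, SKU-124 32/17≈1.88.
SKU-153: take in full, 7 m for value 54 → 8 left.
8 m left: a 8/15 share of SKU-134 gives 60×8/15 = 32.
Total value = 86.

86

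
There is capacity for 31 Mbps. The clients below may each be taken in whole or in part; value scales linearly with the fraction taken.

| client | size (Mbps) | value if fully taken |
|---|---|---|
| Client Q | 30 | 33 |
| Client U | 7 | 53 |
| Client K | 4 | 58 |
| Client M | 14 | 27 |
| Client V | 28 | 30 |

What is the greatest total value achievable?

144.6

Sort by value density: Client K 58/4≈14.5, Client U 53/7≈7.57, Client M 27/14≈1.93, Client Q 33/30≈1.1, Client V 30/28≈1.07.
All 4 Mbps of Client K fit (value 58) → 27 remain.
Client U: take in full, 7 Mbps for value 53 → 20 left.
Take all of Client M (14 Mbps, value 27) → 6 Mbps left.
Only 6 Mbps remain; take 6/30 of Client Q for value 33×6/30 = 6.6.
Total value = 144.6.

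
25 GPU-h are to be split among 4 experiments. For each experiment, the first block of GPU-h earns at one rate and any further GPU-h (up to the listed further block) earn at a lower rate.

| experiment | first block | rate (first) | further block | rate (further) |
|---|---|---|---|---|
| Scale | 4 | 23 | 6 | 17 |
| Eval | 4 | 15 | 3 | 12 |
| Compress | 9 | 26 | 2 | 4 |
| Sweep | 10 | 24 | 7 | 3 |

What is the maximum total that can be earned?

600

Treat each block as its own option and order by rate: Compress/T1 26 > Sweep/T1 24 > Scale/T1 23 > Scale/T2 17 > Eval/T1 15 > Eval/T2 12 > Compress/T2 4 > Sweep/T2 3.
Compress/T1 (26): +9 ; 16 left.
Sweep/T1 (24): +10 ; 6 left.
Fill Scale T1 block (4 at 23) ; 2 left.
Scale T2 at 17: only 2 left, fill 2.
Total = 26×9 + 24×10 + 23×4 + 17×2 = 600.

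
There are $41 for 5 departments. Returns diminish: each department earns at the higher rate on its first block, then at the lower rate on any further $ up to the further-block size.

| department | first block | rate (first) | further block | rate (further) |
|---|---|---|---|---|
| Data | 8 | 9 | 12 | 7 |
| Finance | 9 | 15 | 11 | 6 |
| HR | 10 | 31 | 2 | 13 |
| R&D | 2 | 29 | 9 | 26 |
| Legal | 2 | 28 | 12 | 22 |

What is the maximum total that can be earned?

1012

Treat each block as its own option and order by rate: HR/first 31 > R&D/first 29 > Legal/first 28 > R&D/second 26 > Legal/second 22 > Finance/first 15 > HR/second 13 > Data/first 9 > Data/second 7 > Finance/second 6.
Fill HR first block (10 at 31) ; 31 left.
R&D first at 29: fill all 2 ; 29 left.
Legal/first (28): +2 ; 27 left.
R&D second at 26: fill all 9 ; 18 left.
Legal second at 22: fill all 12 ; 6 left.
Finance first at 15: only 6 left, fill 6.
Total = 31×10 + 29×2 + 28×2 + 26×9 + 22×12 + 15×6 = 1012.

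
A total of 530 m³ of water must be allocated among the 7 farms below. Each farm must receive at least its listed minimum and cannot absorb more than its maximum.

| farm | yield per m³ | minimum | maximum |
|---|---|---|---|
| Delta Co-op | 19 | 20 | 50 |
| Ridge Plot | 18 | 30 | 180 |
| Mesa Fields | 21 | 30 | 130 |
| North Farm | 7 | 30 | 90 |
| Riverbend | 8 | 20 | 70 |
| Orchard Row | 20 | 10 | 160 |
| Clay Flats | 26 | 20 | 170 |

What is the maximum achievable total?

Meeting every minimum uses 20+30+30+30+20+10+20 = 160 m³, leaving 370.
Order the farms by yield per m³: Clay Flats 26 > Mesa Fields 21 > Orchard Row 20 > Delta Co-op 19 > Ridge Plot 18 > Riverbend 8 > North Farm 7.
Give Clay Flats 150 more to hit its cap of 170 → 220 left.
Mesa Fields: +100 to 130 (cap) → 120 left.
Only 120 left; Orchard Row takes them to reach 130.
Total = 19×20 + 18×30 + 21×130 + 7×30 + 8×20 + 20×130 + 26×170 = 11040.

11040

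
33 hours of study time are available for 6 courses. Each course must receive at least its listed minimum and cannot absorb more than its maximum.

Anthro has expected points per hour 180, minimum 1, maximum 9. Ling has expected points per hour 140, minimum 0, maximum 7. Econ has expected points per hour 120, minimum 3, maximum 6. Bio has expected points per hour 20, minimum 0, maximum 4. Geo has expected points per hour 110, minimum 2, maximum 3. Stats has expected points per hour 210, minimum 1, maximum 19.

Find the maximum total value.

6190

Meeting every minimum uses 1+0+3+0+2+1 = 7 hours, leaving 26.
Highest expected points per hour first: Stats 210 > Anthro 180 > Ling 140 > Econ 120 > Geo 110 > Bio 20.
Stats: +18 to 19 (cap) ; 8 left.
Anthro: +8 to 9 (cap) ; 0 left.
Total = 180×9 + 120×3 + 110×2 + 210×19 = 6190.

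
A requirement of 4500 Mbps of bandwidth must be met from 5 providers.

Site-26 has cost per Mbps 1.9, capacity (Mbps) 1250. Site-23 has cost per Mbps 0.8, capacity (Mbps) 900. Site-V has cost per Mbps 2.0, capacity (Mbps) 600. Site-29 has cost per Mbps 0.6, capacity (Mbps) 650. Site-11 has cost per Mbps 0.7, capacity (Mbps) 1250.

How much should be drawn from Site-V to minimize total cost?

Fill from the cheapest provider first.
Site-29 at 0.6: take all 650 Mbps ; 3850 still needed.
Site-11 at 0.7: take all 1250 Mbps ; 2600 still needed.
Site-23 at 0.8: take all 900 Mbps ; 1700 still needed.
Site-26 (1.9): use full 1250 ; 450 Mbps to go.
Site-V (2.0): take the remaining 450 ; done.

450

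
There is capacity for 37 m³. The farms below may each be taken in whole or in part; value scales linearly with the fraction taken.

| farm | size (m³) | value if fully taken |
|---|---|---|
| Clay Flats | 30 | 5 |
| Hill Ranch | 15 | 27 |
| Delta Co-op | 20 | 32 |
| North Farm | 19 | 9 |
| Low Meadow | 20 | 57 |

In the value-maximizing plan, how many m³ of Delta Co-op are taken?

2

Sort by value density: Low Meadow 57/20≈2.85, Hill Ranch 27/15≈1.8, Delta Co-op 32/20≈1.6, North Farm 9/19≈0.474, Clay Flats 5/30≈0.167.
Take all of Low Meadow (20 m³, value 57) ; 17 m³ left.
All 15 m³ of Hill Ranch fit (value 27) ; 2 remain.
2 m³ left: a 2/20 share of Delta Co-op gives 32×2/20 = 3.2.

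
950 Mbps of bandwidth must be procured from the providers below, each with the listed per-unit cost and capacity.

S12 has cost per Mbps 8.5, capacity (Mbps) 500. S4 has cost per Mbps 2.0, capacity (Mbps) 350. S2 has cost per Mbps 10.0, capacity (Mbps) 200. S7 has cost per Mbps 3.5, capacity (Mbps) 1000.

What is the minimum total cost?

Cheapest first:
Take 350 from S4 at 2.0 — need 600 more.
S7 (3.5): take the remaining 600 — done.
S12, S2: unused.
Cost = 350×2.0 + 600×3.5 = 2800.

2800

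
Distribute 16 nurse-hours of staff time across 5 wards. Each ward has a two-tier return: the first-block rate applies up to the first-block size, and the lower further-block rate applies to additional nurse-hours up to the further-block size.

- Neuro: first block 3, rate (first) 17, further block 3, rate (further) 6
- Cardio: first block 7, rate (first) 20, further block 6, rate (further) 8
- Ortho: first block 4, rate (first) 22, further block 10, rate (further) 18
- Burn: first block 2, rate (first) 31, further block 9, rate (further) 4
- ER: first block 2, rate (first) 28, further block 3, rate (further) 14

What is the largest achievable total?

Treat each block as its own option and order by rate: Burn/tier1 31 > ER/tier1 28 > Ortho/tier1 22 > Cardio/tier1 20 > Ortho/tier2 18 > Neuro/tier1 17 > ER/tier2 14 > Cardio/tier2 8 > Neuro/tier2 6 > Burn/tier2 4.
Burn tier1 at 31: fill all 2 → 14 left.
ER/tier1 (28): +2 → 12 left.
Ortho/tier1 (22): +4 → 8 left.
Cardio/tier1 (20): +7 → 1 left.
Ortho tier2 at 18: only 1 left, fill 1.
Total = 31×2 + 28×2 + 22×4 + 20×7 + 18×1 = 364.

364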